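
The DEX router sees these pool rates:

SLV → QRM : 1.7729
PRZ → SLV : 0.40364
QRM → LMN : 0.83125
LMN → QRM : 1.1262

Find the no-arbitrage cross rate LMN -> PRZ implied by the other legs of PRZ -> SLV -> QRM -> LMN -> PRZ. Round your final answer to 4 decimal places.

1.6811

Known legs of the cycle: 0.40364 × 1.7729 × 0.83125 = 0.594853602175
For no arbitrage the full-cycle product must be 1, so the missing rate is 1 / 0.594853602175 ≈ 1.681086.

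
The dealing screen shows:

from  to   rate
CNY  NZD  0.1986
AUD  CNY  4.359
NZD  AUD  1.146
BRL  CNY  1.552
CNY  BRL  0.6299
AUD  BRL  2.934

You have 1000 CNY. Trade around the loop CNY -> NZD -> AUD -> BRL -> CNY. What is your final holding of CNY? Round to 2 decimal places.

1000 CNY × 0.1986 = 198.6 NZD
198.6 NZD × 1.146 = 227.5956 AUD
227.5956 AUD × 2.934 = 667.7654904 BRL
667.7654904 BRL × 1.552 = 1036.3720411008 CNY

1036.37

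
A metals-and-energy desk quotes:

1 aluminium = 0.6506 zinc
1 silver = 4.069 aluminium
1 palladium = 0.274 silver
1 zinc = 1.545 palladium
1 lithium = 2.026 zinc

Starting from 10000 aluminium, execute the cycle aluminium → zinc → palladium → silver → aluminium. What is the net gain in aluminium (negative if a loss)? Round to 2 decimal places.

1206.78

10000 aluminium × 0.6506 = 6506 zinc
6506 zinc × 1.545 = 10051.77 palladium
10051.77 palladium × 0.274 = 2754.18498 silver
2754.18498 silver × 4.069 = 11206.77868362 aluminium
Net change: 11206.77868362 − 10000 = 1206.77868362 aluminium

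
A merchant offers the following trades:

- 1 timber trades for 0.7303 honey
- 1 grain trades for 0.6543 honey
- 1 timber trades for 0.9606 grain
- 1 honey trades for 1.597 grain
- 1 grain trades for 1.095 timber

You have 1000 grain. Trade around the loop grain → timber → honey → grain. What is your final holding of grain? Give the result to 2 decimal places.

1277.09

1000 grain × 1.095 = 1095 timber
1095 timber × 0.7303 = 799.6785 honey
799.6785 honey × 1.597 = 1277.0865645 grain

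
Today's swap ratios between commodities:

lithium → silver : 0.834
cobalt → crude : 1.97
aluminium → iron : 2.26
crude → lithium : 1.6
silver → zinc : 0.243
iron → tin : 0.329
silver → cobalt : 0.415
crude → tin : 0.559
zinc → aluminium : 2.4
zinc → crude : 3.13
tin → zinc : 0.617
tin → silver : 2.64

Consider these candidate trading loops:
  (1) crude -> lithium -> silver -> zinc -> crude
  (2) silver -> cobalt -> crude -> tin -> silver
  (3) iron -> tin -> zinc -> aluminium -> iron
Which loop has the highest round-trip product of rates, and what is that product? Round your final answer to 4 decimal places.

(1) 1.6 × 0.834 × 0.243 × 3.13 = 1.01493
(2) 0.415 × 1.97 × 0.559 × 2.64 = 1.20651
(3) 0.329 × 0.617 × 2.4 × 2.26 = 1.10103
Highest is cycle (2) at 1.2065 (>1, arbitrage).

1.2065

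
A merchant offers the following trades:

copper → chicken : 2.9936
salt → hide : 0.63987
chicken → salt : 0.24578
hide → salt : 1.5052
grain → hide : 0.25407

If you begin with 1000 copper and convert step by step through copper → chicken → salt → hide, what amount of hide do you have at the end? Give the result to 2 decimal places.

1000 copper × 2.9936 = 2993.6 chicken
2993.6 chicken × 0.24578 = 735.767008 salt
735.767008 salt × 0.63987 = 470.79523540896 hide

470.80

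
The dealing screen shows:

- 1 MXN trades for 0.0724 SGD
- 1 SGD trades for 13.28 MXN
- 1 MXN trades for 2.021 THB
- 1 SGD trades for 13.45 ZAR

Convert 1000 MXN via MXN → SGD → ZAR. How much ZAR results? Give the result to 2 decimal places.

1000 MXN × 0.0724 = 72.4 SGD
72.4 SGD × 13.45 = 973.78 ZAR

973.78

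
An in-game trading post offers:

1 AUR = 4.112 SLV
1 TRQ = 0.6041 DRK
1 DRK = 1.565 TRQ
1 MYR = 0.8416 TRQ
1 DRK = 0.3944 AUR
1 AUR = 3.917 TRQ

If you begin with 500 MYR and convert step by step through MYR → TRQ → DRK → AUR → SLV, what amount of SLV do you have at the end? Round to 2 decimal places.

500 MYR × 0.8416 = 420.8 TRQ
420.8 TRQ × 0.6041 = 254.20528 DRK
254.20528 DRK × 0.3944 = 100.258562432 AUR
100.258562432 AUR × 4.112 = 412.263208720384 SLV

412.26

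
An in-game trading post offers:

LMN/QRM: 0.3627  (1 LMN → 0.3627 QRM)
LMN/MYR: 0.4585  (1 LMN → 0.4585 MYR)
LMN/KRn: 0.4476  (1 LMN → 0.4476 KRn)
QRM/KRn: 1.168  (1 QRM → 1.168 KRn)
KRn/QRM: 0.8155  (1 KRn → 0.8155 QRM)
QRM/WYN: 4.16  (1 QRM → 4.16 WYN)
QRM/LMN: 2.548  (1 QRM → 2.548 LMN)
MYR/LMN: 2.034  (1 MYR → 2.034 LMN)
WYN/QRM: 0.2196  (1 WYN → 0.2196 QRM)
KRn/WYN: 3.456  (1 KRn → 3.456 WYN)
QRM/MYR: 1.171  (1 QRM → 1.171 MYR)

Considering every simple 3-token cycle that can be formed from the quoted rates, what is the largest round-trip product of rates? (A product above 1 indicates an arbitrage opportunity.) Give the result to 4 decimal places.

0.9301

QRM→LMN→KRn→QRM: 2.548 × 0.4476 × 0.8155 = 0.93007
QRM→KRn→WYN→QRM: 1.168 × 3.456 × 0.2196 = 0.88644
QRM→MYR→LMN→QRM: 1.171 × 2.034 × 0.3627 = 0.86388
Maximum is QRM→LMN→KRn→QRM at 0.9301; no arbitrage — every cycle loses value.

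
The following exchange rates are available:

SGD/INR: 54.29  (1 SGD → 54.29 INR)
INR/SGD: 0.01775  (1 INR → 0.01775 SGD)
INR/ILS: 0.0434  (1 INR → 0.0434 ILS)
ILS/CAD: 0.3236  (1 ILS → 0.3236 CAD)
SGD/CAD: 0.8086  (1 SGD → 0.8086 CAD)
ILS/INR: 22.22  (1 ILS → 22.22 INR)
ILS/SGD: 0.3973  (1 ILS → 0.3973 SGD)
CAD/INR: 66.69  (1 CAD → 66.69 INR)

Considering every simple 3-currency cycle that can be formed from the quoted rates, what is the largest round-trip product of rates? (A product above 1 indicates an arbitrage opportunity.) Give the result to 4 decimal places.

INR→SGD→CAD→INR: 0.01775 × 0.8086 × 66.69 = 0.95718
INR→ILS→CAD→INR: 0.0434 × 0.3236 × 66.69 = 0.93661
INR→ILS→SGD→INR: 0.0434 × 0.3973 × 54.29 = 0.93611
Maximum is INR→SGD→CAD→INR at 0.9572; no arbitrage — every cycle loses value.

0.9572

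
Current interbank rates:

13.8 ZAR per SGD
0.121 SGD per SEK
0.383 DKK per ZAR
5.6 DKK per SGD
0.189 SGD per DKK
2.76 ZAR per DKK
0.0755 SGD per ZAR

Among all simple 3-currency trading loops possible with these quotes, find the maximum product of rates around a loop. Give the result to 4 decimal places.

1.1669

ZAR→SGD→DKK→ZAR: 0.0755 × 5.6 × 2.76 = 1.16693
ZAR→DKK→SGD→ZAR: 0.383 × 0.189 × 13.8 = 0.99894
Maximum is ZAR→SGD→DKK→ZAR at 1.1669; arbitrage exists.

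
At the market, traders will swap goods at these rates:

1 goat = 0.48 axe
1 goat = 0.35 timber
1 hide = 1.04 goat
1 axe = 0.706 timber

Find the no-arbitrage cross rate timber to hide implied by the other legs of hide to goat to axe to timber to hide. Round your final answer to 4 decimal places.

2.8374

Known legs of the cycle: 1.04 × 0.48 × 0.706 = 0.3524352
For no arbitrage the full-cycle product must be 1, so the missing rate is 1 / 0.3524352 ≈ 2.837401.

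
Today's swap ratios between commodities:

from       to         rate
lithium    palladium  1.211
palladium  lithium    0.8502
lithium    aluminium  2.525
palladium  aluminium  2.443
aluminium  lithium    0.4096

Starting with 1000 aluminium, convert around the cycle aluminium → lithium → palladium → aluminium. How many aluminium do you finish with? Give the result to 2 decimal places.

1211.79

1000 aluminium × 0.4096 = 409.6 lithium
409.6 lithium × 1.211 = 496.0256 palladium
496.0256 palladium × 2.443 = 1211.7905408 aluminium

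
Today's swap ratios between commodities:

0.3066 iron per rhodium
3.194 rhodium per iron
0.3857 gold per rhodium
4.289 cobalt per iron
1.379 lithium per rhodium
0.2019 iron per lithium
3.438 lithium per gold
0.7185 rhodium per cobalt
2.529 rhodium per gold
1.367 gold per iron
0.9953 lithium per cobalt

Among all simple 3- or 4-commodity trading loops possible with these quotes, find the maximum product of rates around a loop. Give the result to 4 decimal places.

gold→rhodium→iron→gold: 2.529 × 0.3066 × 1.367 = 1.05996
gold→rhodium→lithium→iron→gold: 2.529 × 1.379 × 0.2019 × 1.367 = 0.96254
gold→lithium→iron→gold: 3.438 × 0.2019 × 1.367 = 0.94888
cobalt→rhodium→iron→cobalt: 0.7185 × 0.3066 × 4.289 = 0.94483
lithium→iron→rhodium→lithium: 0.2019 × 3.194 × 1.379 = 0.88927
cobalt→lithium→iron→cobalt: 0.9953 × 0.2019 × 4.289 = 0.86188
cobalt→rhodium→lithium→iron→cobalt: 0.7185 × 1.379 × 0.2019 × 4.289 = 0.85799
gold→lithium→iron→rhodium→gold: 3.438 × 0.2019 × 3.194 × 0.3857 = 0.85512
Maximum is gold→rhodium→iron→gold at 1.0600; arbitrage exists.

1.0600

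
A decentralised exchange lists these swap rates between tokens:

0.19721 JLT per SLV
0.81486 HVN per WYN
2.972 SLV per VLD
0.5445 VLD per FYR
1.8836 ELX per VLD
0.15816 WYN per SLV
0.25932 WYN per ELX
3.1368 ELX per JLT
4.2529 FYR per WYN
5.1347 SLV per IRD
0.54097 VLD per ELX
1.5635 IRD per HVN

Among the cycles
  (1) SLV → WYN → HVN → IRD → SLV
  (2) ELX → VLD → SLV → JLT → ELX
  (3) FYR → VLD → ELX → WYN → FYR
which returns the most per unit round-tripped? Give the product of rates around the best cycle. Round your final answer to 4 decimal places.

1.1311

(1) 0.15816 × 0.81486 × 1.5635 × 5.1347 = 1.03465
(2) 0.54097 × 2.972 × 0.19721 × 3.1368 = 0.99458
(3) 0.5445 × 1.8836 × 0.25932 × 4.2529 = 1.13112
Highest is cycle (3) at 1.1311 (>1, arbitrage).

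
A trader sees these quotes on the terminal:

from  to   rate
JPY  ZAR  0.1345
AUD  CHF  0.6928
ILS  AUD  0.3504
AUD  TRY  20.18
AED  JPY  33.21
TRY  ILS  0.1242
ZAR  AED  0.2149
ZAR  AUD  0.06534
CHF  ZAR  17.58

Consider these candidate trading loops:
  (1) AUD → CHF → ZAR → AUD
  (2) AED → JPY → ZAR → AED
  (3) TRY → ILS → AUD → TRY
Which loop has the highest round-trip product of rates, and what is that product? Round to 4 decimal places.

(1) 0.6928 × 17.58 × 0.06534 = 0.79580
(2) 33.21 × 0.1345 × 0.2149 = 0.95990
(3) 0.1242 × 0.3504 × 20.18 = 0.87823
Highest is cycle (2) at 0.9599 (≤1, no arbitrage).

0.9599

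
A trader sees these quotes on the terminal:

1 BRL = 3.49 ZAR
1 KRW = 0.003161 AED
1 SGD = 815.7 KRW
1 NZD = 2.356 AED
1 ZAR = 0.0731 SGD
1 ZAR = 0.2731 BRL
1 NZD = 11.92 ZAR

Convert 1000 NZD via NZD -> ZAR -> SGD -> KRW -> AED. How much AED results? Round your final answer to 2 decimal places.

2246.72

1000 NZD × 11.92 = 11920 ZAR
11920 ZAR × 0.0731 = 871.352 SGD
871.352 SGD × 815.7 = 710761.8264 KRW
710761.8264 KRW × 0.003161 = 2246.7181332504 AED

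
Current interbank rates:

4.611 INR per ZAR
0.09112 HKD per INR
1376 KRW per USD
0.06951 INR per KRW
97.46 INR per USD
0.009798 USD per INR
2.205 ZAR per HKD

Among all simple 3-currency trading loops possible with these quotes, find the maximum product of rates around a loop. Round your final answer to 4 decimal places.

0.9371

KRW→INR→USD→KRW: 0.06951 × 0.009798 × 1376 = 0.93714
ZAR→INR→HKD→ZAR: 4.611 × 0.09112 × 2.205 = 0.92644
Maximum is KRW→INR→USD→KRW at 0.9371; no arbitrage — every cycle loses value.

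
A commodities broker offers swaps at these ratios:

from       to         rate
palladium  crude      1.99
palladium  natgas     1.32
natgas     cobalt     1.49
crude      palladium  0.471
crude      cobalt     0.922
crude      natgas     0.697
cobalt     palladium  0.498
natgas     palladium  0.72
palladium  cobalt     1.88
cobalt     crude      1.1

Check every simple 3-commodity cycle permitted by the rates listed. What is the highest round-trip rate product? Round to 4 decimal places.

crude→natgas→cobalt→crude: 0.697 × 1.49 × 1.1 = 1.14238
palladium→crude→natgas→palladium: 1.99 × 0.697 × 0.72 = 0.99866
palladium→natgas→cobalt→palladium: 1.32 × 1.49 × 0.498 = 0.97947
palladium→cobalt→crude→palladium: 1.88 × 1.1 × 0.471 = 0.97403
palladium→crude→cobalt→palladium: 1.99 × 0.922 × 0.498 = 0.91372
Maximum is crude→natgas→cobalt→crude at 1.1424; arbitrage exists.

1.1424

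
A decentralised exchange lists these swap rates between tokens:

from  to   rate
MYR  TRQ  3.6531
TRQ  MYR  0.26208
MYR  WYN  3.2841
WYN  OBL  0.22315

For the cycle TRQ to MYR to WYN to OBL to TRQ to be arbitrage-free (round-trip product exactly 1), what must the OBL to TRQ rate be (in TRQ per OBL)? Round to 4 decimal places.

Known legs of the cycle: 0.26208 × 3.2841 × 0.22315 = 0.1920645194832
For no arbitrage the full-cycle product must be 1, so the missing rate is 1 / 0.1920645194832 ≈ 5.206584.

5.2066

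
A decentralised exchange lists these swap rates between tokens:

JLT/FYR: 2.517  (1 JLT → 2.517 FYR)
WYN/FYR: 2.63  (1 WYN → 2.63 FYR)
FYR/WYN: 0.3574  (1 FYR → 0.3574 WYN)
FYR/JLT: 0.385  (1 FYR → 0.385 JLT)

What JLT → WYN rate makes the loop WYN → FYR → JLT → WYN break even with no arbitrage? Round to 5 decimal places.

Known legs of the cycle: 2.63 × 0.385 = 1.01255
For no arbitrage the full-cycle product must be 1, so the missing rate is 1 / 1.01255 ≈ 0.9876056.

0.98761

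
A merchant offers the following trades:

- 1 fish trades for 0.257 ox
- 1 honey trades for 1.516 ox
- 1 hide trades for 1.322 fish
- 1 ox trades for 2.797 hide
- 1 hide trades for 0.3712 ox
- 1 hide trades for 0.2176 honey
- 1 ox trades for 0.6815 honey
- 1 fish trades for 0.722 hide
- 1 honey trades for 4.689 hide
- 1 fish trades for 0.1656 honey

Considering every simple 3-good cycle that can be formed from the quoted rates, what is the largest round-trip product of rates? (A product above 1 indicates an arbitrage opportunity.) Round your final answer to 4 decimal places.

ox→honey→hide→ox: 0.6815 × 4.689 × 0.3712 = 1.18619
honey→hide→fish→honey: 4.689 × 1.322 × 0.1656 = 1.02653
ox→hide→fish→ox: 2.797 × 1.322 × 0.257 = 0.95029
ox→hide→honey→ox: 2.797 × 0.2176 × 1.516 = 0.92268
Maximum is ox→honey→hide→ox at 1.1862; arbitrage exists.

1.1862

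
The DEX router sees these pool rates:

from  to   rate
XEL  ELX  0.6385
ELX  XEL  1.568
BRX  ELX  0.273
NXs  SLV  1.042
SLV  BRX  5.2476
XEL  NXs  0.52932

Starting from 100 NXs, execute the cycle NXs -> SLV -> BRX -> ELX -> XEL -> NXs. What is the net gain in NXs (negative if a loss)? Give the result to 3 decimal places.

23.895

100 NXs × 1.042 = 104.2 SLV
104.2 SLV × 5.2476 = 546.79992 BRX
546.79992 BRX × 0.273 = 149.27637816 ELX
149.27637816 ELX × 1.568 = 234.06536095488 XEL
234.06536095488 XEL × 0.52932 = 123.8954768606370816 NXs
Net change: 123.8954768606370816 − 100 = 23.8954768606370816 NXs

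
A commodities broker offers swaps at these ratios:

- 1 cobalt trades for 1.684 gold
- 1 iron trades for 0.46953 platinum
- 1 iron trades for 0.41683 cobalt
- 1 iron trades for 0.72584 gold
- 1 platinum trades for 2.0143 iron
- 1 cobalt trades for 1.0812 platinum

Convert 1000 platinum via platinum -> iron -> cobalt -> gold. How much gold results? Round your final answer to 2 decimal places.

1413.92

1000 platinum × 2.0143 = 2014.3 iron
2014.3 iron × 0.41683 = 839.620669 cobalt
839.620669 cobalt × 1.684 = 1413.921206596 gold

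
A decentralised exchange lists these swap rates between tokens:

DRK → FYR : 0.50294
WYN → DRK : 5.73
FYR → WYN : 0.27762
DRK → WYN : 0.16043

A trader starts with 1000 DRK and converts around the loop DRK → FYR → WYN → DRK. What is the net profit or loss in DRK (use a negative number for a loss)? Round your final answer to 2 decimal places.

-199.94

1000 DRK × 0.50294 = 502.94 FYR
502.94 FYR × 0.27762 = 139.6262028 WYN
139.6262028 WYN × 5.73 = 800.058142044 DRK
Net change: 800.058142044 − 1000 = -199.941857956 DRK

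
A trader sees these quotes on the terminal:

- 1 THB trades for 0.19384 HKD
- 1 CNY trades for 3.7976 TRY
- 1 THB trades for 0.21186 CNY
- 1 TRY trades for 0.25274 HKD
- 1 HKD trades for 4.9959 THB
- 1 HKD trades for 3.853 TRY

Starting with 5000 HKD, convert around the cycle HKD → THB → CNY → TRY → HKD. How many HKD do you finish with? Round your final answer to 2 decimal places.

5079.44

5000 HKD × 4.9959 = 24979.5 THB
24979.5 THB × 0.21186 = 5292.15687 CNY
5292.15687 CNY × 3.7976 = 20097.494929512 TRY
20097.494929512 TRY × 0.25274 = 5079.44086848486288 HKD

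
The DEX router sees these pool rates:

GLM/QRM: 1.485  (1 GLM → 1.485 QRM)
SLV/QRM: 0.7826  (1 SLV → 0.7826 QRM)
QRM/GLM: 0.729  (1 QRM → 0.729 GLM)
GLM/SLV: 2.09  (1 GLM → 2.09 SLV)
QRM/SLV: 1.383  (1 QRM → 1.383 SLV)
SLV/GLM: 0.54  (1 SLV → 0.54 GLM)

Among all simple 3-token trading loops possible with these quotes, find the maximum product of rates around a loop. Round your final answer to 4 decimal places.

1.1924

GLM→SLV→QRM→GLM: 2.09 × 0.7826 × 0.729 = 1.19238
GLM→QRM→SLV→GLM: 1.485 × 1.383 × 0.54 = 1.10903
Maximum is GLM→SLV→QRM→GLM at 1.1924; arbitrage exists.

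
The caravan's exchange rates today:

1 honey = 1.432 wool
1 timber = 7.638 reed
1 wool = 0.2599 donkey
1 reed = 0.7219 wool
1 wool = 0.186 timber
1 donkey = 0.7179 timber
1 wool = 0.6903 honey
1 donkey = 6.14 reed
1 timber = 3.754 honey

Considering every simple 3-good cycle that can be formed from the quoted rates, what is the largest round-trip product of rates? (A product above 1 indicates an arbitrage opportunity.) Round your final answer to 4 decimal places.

1.1520

wool→donkey→reed→wool: 0.2599 × 6.14 × 0.7219 = 1.15200
timber→reed→wool→timber: 7.638 × 0.7219 × 0.186 = 1.02558
timber→honey→wool→timber: 3.754 × 1.432 × 0.186 = 0.99989
Maximum is wool→donkey→reed→wool at 1.1520; arbitrage exists.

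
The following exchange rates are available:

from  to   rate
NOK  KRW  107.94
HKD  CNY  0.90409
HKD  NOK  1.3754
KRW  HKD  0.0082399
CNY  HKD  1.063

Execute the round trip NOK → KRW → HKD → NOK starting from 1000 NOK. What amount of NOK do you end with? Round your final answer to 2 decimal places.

1000 NOK × 107.94 = 107940 KRW
107940 KRW × 0.0082399 = 889.414806 HKD
889.414806 HKD × 1.3754 = 1223.3011241724 NOK

1223.30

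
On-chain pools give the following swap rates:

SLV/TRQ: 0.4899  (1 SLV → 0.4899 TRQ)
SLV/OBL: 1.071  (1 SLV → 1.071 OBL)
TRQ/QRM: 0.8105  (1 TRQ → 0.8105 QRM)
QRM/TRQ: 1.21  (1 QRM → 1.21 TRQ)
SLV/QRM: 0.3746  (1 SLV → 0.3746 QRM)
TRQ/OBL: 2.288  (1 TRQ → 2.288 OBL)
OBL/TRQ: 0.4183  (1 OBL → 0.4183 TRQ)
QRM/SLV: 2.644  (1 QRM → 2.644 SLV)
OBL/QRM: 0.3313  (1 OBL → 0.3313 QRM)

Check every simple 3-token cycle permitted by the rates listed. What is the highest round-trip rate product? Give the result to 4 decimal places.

QRM→SLV→TRQ→QRM: 2.644 × 0.4899 × 0.8105 = 1.04984
OBL→QRM→SLV→OBL: 0.3313 × 2.644 × 1.071 = 0.93815
OBL→QRM→TRQ→OBL: 0.3313 × 1.21 × 2.288 = 0.91720
Maximum is QRM→SLV→TRQ→QRM at 1.0498; arbitrage exists.

1.0498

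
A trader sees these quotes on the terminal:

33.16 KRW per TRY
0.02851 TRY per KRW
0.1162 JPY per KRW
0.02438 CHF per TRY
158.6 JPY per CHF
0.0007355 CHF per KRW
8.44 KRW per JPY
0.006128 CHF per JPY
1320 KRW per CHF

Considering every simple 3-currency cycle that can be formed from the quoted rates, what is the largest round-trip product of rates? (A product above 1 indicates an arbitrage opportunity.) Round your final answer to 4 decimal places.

KRW→CHF→JPY→KRW: 0.0007355 × 158.6 × 8.44 = 0.98453
KRW→JPY→CHF→KRW: 0.1162 × 0.006128 × 1320 = 0.93994
KRW→TRY→CHF→KRW: 0.02851 × 0.02438 × 1320 = 0.91750
Maximum is KRW→CHF→JPY→KRW at 0.9845; no arbitrage — every cycle loses value.

0.9845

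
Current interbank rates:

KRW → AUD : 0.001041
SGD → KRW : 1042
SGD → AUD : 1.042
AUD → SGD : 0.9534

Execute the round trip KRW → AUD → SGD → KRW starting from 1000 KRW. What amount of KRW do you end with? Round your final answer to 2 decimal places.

1034.17

1000 KRW × 0.001041 = 1.041 AUD
1.041 AUD × 0.9534 = 0.9924894 SGD
0.9924894 SGD × 1042 = 1034.1739548 KRW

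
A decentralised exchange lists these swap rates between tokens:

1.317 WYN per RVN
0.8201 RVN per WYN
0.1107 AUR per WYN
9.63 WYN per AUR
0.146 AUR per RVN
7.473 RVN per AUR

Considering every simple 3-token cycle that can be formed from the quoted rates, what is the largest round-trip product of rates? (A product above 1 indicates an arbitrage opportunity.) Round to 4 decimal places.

1.1530

AUR→WYN→RVN→AUR: 9.63 × 0.8201 × 0.146 = 1.15304
AUR→RVN→WYN→AUR: 7.473 × 1.317 × 0.1107 = 1.08950
Maximum is AUR→WYN→RVN→AUR at 1.1530; arbitrage exists.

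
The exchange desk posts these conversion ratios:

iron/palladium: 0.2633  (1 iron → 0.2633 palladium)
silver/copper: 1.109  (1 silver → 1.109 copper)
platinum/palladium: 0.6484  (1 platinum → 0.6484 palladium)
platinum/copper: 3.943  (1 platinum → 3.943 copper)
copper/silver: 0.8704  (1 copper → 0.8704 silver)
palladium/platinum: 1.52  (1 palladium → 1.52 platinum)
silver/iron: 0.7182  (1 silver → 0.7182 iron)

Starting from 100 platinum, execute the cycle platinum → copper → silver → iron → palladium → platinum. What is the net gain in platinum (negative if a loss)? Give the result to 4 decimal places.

100 platinum × 3.943 = 394.3 copper
394.3 copper × 0.8704 = 343.19872 silver
343.19872 silver × 0.7182 = 246.485320704 iron
246.485320704 iron × 0.2633 = 64.8995849413632 palladium
64.8995849413632 palladium × 1.52 = 98.647369110872064 platinum
Net change: 98.647369110872064 − 100 = -1.352630889127936 platinum

-1.3526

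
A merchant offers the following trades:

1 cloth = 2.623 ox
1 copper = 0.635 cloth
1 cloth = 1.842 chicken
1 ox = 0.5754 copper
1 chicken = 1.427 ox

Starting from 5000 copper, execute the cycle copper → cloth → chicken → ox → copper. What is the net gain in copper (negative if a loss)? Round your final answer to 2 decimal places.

-197.94

5000 copper × 0.635 = 3175 cloth
3175 cloth × 1.842 = 5848.35 chicken
5848.35 chicken × 1.427 = 8345.59545 ox
8345.59545 ox × 0.5754 = 4802.05562193 copper
Net change: 4802.05562193 − 5000 = -197.94437807 copper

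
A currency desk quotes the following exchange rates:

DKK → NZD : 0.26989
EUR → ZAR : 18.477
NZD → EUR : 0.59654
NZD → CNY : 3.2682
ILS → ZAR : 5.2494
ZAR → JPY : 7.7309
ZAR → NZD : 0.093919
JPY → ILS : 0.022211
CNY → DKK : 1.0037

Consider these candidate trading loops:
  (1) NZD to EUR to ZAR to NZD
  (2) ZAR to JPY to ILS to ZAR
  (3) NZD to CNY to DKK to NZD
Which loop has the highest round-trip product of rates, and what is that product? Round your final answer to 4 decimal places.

1.0352

(1) 0.59654 × 18.477 × 0.093919 = 1.03520
(2) 7.7309 × 0.022211 × 5.2494 = 0.90138
(3) 3.2682 × 1.0037 × 0.26989 = 0.88532
Highest is cycle (1) at 1.0352 (>1, arbitrage).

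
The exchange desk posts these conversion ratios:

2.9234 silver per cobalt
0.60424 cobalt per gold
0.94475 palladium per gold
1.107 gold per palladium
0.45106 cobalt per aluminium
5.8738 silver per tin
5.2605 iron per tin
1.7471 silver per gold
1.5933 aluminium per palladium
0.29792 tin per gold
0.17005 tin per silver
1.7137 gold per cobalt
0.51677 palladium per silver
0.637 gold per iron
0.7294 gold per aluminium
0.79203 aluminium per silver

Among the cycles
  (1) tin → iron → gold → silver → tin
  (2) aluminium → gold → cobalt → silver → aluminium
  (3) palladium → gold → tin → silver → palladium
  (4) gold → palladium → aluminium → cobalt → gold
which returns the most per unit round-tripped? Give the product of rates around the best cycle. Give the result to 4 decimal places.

(1) 5.2605 × 0.637 × 1.7471 × 0.17005 = 0.99554
(2) 0.7294 × 0.60424 × 2.9234 × 0.79203 = 1.02048
(3) 1.107 × 0.29792 × 5.8738 × 0.51677 = 1.00107
(4) 0.94475 × 1.5933 × 0.45106 × 1.7137 = 1.16355
Highest is cycle (4) at 1.1635 (>1, arbitrage).

1.1635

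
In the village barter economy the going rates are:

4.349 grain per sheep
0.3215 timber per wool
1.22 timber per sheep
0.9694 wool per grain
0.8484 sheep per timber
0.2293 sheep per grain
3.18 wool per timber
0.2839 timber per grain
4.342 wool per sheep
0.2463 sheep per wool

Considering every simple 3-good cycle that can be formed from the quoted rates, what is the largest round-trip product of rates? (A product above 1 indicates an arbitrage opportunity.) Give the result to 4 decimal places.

wool→timber→sheep→wool: 0.3215 × 0.8484 × 4.342 = 1.18433
timber→sheep→grain→timber: 0.8484 × 4.349 × 0.2839 = 1.04750
wool→sheep→grain→wool: 0.2463 × 4.349 × 0.9694 = 1.03838
wool→sheep→timber→wool: 0.2463 × 1.22 × 3.18 = 0.95555
Maximum is wool→timber→sheep→wool at 1.1843; arbitrage exists.

1.1843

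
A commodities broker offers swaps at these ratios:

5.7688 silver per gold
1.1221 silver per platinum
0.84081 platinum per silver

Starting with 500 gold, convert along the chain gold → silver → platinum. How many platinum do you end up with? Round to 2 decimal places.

500 gold × 5.7688 = 2884.4 silver
2884.4 silver × 0.84081 = 2425.232364 platinum

2425.23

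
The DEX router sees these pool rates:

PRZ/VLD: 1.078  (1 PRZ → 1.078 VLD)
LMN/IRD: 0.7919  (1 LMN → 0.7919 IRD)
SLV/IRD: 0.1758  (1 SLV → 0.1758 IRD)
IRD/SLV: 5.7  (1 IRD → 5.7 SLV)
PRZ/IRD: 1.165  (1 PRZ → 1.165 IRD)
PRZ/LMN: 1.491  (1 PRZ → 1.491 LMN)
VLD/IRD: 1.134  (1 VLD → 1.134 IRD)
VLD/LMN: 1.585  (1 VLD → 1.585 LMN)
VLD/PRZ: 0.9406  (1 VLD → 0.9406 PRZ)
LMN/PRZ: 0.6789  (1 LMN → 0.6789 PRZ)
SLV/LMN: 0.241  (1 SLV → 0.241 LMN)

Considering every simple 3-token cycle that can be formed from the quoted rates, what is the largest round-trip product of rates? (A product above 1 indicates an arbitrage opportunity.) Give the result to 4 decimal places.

PRZ→VLD→LMN→PRZ: 1.078 × 1.585 × 0.6789 = 1.15999
IRD→SLV→LMN→IRD: 5.7 × 0.241 × 0.7919 = 1.08783
Maximum is PRZ→VLD→LMN→PRZ at 1.1600; arbitrage exists.

1.1600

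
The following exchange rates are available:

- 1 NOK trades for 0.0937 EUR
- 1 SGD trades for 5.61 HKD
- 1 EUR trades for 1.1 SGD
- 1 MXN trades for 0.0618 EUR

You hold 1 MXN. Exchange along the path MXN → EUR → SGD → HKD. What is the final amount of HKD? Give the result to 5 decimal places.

1 MXN × 0.0618 = 0.0618 EUR
0.0618 EUR × 1.1 = 0.06798 SGD
0.06798 SGD × 5.61 = 0.3813678 HKD

0.38137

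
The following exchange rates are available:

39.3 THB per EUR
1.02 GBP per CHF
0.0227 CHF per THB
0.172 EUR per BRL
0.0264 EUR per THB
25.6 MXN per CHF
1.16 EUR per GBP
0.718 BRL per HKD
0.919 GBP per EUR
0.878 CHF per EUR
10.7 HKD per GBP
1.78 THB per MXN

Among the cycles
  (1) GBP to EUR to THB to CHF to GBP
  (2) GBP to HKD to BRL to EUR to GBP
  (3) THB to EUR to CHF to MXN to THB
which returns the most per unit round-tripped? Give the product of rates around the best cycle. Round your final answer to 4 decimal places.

(1) 1.16 × 39.3 × 0.0227 × 1.02 = 1.05554
(2) 10.7 × 0.718 × 0.172 × 0.919 = 1.21437
(3) 0.0264 × 0.878 × 25.6 × 1.78 = 1.05623
Highest is cycle (2) at 1.2144 (>1, arbitrage).

1.2144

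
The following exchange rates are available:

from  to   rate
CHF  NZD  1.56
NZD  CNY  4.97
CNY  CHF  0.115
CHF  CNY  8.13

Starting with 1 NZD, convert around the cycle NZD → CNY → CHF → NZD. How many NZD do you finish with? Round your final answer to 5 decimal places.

0.89162

1 NZD × 4.97 = 4.97 CNY
4.97 CNY × 0.115 = 0.57155 CHF
0.57155 CHF × 1.56 = 0.891618 NZD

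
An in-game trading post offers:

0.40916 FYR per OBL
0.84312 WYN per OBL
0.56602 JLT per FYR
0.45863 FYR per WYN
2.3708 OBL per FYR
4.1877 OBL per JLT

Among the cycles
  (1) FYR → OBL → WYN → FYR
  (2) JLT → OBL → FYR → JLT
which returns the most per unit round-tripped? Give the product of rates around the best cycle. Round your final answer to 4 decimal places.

0.9698

(1) 2.3708 × 0.84312 × 0.45863 = 0.91674
(2) 4.1877 × 0.40916 × 0.56602 = 0.96984
Highest is cycle (2) at 0.9698 (≤1, no arbitrage).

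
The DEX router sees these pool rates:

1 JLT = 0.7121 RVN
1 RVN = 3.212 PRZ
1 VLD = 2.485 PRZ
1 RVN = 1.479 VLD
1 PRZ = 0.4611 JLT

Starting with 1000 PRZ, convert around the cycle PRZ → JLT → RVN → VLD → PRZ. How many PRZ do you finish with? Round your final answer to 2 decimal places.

1000 PRZ × 0.4611 = 461.1 JLT
461.1 JLT × 0.7121 = 328.34931 RVN
328.34931 RVN × 1.479 = 485.62862949 VLD
485.62862949 VLD × 2.485 = 1206.78714428265 PRZ

1206.79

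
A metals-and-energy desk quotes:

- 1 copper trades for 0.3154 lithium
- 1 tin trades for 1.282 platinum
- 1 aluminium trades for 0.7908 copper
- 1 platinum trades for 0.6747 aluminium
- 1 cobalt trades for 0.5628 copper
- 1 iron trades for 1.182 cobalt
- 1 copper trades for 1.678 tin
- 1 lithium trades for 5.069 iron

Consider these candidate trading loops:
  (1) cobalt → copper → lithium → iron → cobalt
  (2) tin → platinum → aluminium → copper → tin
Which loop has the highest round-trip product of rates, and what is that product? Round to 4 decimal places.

(1) 0.5628 × 0.3154 × 5.069 × 1.182 = 1.06354
(2) 1.282 × 0.6747 × 0.7908 × 1.678 = 1.14778
Highest is cycle (2) at 1.1478 (>1, arbitrage).

1.1478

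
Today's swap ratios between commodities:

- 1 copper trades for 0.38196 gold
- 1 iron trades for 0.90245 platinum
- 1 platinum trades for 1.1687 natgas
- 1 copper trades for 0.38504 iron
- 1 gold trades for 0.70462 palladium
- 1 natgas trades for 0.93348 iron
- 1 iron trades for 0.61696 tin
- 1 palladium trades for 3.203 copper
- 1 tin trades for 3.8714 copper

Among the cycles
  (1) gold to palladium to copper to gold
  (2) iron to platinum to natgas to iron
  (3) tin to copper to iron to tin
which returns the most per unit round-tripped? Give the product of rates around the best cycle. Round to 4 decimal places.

(1) 0.70462 × 3.203 × 0.38196 = 0.86204
(2) 0.90245 × 1.1687 × 0.93348 = 0.98454
(3) 3.8714 × 0.38504 × 0.61696 = 0.91967
Highest is cycle (2) at 0.9845 (≤1, no arbitrage).

0.9845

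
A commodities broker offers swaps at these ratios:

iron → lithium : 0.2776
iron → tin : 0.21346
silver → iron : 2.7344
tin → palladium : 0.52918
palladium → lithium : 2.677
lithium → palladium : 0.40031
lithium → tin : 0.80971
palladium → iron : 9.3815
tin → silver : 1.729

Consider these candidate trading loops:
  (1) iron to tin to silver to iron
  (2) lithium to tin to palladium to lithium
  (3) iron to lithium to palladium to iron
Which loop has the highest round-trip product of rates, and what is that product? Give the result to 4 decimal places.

(1) 0.21346 × 1.729 × 2.7344 = 1.00919
(2) 0.80971 × 0.52918 × 2.677 = 1.14705
(3) 0.2776 × 0.40031 × 9.3815 = 1.04253
Highest is cycle (2) at 1.1470 (>1, arbitrage).

1.1470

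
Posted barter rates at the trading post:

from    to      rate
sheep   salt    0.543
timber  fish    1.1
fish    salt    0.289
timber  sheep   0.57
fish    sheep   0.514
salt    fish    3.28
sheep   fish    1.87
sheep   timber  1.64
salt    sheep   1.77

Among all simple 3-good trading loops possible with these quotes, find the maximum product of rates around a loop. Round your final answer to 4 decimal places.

fish→salt→sheep→fish: 0.289 × 1.77 × 1.87 = 0.95656
timber→fish→sheep→timber: 1.1 × 0.514 × 1.64 = 0.92726
fish→sheep→salt→fish: 0.514 × 0.543 × 3.28 = 0.91545
Maximum is fish→salt→sheep→fish at 0.9566; no arbitrage — every cycle loses value.

0.9566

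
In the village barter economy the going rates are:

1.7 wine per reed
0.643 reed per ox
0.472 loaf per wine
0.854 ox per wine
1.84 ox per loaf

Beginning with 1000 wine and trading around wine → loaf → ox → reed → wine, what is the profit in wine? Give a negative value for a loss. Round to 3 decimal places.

1000 wine × 0.472 = 472 loaf
472 loaf × 1.84 = 868.48 ox
868.48 ox × 0.643 = 558.43264 reed
558.43264 reed × 1.7 = 949.335488 wine
Net change: 949.335488 − 1000 = -50.664512 wine

-50.665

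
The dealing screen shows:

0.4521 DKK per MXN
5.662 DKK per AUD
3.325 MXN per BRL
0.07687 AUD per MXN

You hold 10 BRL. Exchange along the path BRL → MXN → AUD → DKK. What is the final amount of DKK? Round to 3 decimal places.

10 BRL × 3.325 = 33.25 MXN
33.25 MXN × 0.07687 = 2.5559275 AUD
2.5559275 AUD × 5.662 = 14.471661505 DKK

14.472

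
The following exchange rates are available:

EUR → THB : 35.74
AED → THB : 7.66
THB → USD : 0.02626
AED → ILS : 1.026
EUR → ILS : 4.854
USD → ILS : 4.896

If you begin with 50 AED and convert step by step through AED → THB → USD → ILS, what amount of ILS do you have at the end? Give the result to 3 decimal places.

49.242

50 AED × 7.66 = 383 THB
383 THB × 0.02626 = 10.05758 USD
10.05758 USD × 4.896 = 49.24191168 ILS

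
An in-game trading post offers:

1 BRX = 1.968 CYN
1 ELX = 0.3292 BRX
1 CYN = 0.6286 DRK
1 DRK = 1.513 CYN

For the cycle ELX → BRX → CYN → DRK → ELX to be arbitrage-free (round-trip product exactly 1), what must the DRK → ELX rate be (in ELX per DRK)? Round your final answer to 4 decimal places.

2.4555

Known legs of the cycle: 0.3292 × 1.968 × 0.6286 = 0.40724831616
For no arbitrage the full-cycle product must be 1, so the missing rate is 1 / 0.40724831616 ≈ 2.455504.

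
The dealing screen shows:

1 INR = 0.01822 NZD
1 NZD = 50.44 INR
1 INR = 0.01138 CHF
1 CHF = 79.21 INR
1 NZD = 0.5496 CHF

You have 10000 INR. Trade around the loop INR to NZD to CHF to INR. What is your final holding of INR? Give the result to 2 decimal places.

10000 INR × 0.01822 = 182.2 NZD
182.2 NZD × 0.5496 = 100.13712 CHF
100.13712 CHF × 79.21 = 7931.8612752 INR

7931.86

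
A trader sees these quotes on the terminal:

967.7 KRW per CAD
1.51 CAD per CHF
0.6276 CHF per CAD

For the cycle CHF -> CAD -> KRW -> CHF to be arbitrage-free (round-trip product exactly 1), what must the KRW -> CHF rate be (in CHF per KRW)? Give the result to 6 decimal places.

Known legs of the cycle: 1.51 × 967.7 = 1461.227
For no arbitrage the full-cycle product must be 1, so the missing rate is 1 / 1461.227 ≈ 0.00068436.

0.000684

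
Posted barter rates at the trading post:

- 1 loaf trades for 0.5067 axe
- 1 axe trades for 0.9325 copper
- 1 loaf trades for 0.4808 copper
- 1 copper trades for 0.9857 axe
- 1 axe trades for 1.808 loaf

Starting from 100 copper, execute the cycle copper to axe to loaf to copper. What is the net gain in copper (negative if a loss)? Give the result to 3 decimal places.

100 copper × 0.9857 = 98.57 axe
98.57 axe × 1.808 = 178.21456 loaf
178.21456 loaf × 0.4808 = 85.685560448 copper
Net change: 85.685560448 − 100 = -14.314439552 copper

-14.314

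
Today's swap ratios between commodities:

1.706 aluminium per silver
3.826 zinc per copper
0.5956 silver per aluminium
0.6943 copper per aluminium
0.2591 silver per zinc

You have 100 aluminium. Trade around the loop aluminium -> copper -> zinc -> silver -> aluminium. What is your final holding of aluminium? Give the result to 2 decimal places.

117.42

100 aluminium × 0.6943 = 69.43 copper
69.43 copper × 3.826 = 265.63918 zinc
265.63918 zinc × 0.2591 = 68.827111538 silver
68.827111538 silver × 1.706 = 117.419052283828 aluminium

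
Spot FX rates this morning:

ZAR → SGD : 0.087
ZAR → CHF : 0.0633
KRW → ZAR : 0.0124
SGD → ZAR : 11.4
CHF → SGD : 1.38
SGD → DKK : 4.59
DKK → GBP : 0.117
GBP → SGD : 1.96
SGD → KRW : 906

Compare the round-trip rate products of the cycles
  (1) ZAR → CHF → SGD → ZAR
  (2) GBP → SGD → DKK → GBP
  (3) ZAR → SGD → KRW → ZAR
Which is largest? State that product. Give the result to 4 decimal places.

1.0526

(1) 0.0633 × 1.38 × 11.4 = 0.99584
(2) 1.96 × 4.59 × 0.117 = 1.05258
(3) 0.087 × 906 × 0.0124 = 0.97739
Highest is cycle (2) at 1.0526 (>1, arbitrage).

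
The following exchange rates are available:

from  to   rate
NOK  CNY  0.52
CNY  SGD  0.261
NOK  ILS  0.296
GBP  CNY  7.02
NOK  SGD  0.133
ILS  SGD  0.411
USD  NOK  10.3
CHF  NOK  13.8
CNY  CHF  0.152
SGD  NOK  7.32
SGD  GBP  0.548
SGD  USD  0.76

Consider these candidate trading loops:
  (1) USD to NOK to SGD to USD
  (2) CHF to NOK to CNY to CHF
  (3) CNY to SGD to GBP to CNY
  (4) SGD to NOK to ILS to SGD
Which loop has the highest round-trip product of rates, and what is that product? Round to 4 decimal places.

1.0908

(1) 10.3 × 0.133 × 0.76 = 1.04112
(2) 13.8 × 0.52 × 0.152 = 1.09075
(3) 0.261 × 0.548 × 7.02 = 1.00406
(4) 7.32 × 0.296 × 0.411 = 0.89052
Highest is cycle (2) at 1.0908 (>1, arbitrage).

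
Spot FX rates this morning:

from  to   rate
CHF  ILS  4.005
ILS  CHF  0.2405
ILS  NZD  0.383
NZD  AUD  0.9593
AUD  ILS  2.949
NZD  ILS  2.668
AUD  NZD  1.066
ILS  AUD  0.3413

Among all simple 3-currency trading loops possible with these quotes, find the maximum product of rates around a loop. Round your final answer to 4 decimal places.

1.0835

ILS→NZD→AUD→ILS: 0.383 × 0.9593 × 2.949 = 1.08350
ILS→AUD→NZD→ILS: 0.3413 × 1.066 × 2.668 = 0.97069
Maximum is ILS→NZD→AUD→ILS at 1.0835; arbitrage exists.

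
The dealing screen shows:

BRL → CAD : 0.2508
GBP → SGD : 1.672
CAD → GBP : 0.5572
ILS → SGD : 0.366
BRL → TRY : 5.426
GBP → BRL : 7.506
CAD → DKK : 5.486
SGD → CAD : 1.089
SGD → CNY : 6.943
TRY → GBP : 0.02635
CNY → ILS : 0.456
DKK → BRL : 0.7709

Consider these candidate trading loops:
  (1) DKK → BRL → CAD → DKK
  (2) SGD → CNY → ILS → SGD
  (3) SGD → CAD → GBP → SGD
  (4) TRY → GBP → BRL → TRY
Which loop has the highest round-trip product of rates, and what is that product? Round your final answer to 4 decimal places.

(1) 0.7709 × 0.2508 × 5.486 = 1.06067
(2) 6.943 × 0.456 × 0.366 = 1.15876
(3) 1.089 × 0.5572 × 1.672 = 1.01455
(4) 0.02635 × 7.506 × 5.426 = 1.07317
Highest is cycle (2) at 1.1588 (>1, arbitrage).

1.1588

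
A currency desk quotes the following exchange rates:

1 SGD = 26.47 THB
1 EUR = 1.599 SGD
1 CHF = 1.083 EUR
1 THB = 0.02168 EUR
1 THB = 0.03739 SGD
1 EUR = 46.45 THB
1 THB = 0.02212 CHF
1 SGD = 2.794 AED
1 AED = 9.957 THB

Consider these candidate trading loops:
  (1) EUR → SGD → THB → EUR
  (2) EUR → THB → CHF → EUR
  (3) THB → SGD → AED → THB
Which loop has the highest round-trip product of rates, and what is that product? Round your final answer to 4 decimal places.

1.1128

(1) 1.599 × 26.47 × 0.02168 = 0.91762
(2) 46.45 × 0.02212 × 1.083 = 1.11275
(3) 0.03739 × 2.794 × 9.957 = 1.04018
Highest is cycle (2) at 1.1128 (>1, arbitrage).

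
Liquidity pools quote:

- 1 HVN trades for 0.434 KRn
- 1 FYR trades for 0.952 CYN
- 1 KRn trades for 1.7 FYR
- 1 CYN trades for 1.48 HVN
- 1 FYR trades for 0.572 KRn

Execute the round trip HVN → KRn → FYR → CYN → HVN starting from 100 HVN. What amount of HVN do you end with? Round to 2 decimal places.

103.95

100 HVN × 0.434 = 43.4 KRn
43.4 KRn × 1.7 = 73.78 FYR
73.78 FYR × 0.952 = 70.23856 CYN
70.23856 CYN × 1.48 = 103.9530688 HVN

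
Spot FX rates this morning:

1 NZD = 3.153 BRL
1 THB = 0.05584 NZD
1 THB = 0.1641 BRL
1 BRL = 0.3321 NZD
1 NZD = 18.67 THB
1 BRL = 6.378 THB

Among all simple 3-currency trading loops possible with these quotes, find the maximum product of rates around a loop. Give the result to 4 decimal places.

1.1229

BRL→THB→NZD→BRL: 6.378 × 0.05584 × 3.153 = 1.12293
BRL→NZD→THB→BRL: 0.3321 × 18.67 × 0.1641 = 1.01747
Maximum is BRL→THB→NZD→BRL at 1.1229; arbitrage exists.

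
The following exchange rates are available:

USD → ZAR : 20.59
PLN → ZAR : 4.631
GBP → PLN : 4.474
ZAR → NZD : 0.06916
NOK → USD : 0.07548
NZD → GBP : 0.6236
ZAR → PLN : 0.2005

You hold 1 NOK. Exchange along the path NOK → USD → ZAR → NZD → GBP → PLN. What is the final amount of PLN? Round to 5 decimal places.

0.29988

1 NOK × 0.07548 = 0.07548 USD
0.07548 USD × 20.59 = 1.5541332 ZAR
1.5541332 ZAR × 0.06916 = 0.107483852112 NZD
0.107483852112 NZD × 0.6236 = 0.0670269301770432 GBP
0.0670269301770432 GBP × 4.474 = 0.2998784856120912768 PLN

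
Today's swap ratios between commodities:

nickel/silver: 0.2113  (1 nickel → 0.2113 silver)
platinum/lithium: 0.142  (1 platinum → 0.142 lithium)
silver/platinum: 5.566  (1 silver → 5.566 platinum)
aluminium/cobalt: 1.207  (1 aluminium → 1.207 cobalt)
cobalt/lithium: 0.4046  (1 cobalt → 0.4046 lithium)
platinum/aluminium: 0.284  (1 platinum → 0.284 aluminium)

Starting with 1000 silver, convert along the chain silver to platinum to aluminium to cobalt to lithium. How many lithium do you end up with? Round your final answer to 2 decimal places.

1000 silver × 5.566 = 5566 platinum
5566 platinum × 0.284 = 1580.744 aluminium
1580.744 aluminium × 1.207 = 1907.958008 cobalt
1907.958008 cobalt × 0.4046 = 771.9598100368 lithium

771.96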